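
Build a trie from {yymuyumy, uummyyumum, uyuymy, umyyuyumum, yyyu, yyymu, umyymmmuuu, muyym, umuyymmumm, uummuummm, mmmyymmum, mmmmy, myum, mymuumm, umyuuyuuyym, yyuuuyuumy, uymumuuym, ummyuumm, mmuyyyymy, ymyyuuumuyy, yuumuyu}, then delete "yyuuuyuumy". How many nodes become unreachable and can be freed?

A node on "yyuuuyuumy"'s path can go only if nothing else ends at it or branches off below it.
The suffix "uuuyuumy" (8 nodes) is used only by "yyuuuyuumy"; the node for "yy" still has the child "m", so pruning stops there.
Nodes removed: 8

8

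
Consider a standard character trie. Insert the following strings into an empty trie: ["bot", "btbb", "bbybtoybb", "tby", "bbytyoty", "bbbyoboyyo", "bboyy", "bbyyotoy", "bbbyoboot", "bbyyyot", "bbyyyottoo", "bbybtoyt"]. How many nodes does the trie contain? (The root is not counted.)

Insert word by word; a character creates a node only if that edge doesn't already exist:
  "bot" → 3 new (b, o, t)
  "btbb" → prefix "b" already present; 3 new (t, b, b)
  "bbybtoybb" → prefix "b" already present; 8 new (b, y, b, t, o, y, b, b)
  "tby" → 3 new (t, b, y)
  "bbytyoty" → prefix "bby" already present; 5 new (t, y, o, t, y)
  "bbbyoboyyo" → prefix "bb" already present; 8 new (b, y, o, b, o, y, y, o)
  "bboyy" → prefix "bb" already present; 3 new (o, y, y)
  "bbyyotoy" → prefix "bby" already present; 5 new (y, o, t, o, y)
  "bbbyoboot" → prefix "bbbyobo" already present; 2 new (o, t)
  "bbyyyot" → prefix "bbyy" already present; 3 new (y, o, t)
  "bbyyyottoo" → prefix "bbyyyot" already present; 3 new (t, o, o)
  "bbybtoyt" → prefix "bbybtoy" already present; 1 new (t)
Total nodes = 3 + 3 + 8 + 3 + 5 + 8 + 3 + 5 + 2 + 3 + 3 + 1 = 47

47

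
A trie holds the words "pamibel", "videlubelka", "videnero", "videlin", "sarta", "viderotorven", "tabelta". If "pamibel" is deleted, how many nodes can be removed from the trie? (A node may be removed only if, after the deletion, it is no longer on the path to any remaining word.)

A node on "pamibel"'s path can go only if nothing else ends at it or branches off below it.
No other word shares any prefix with "pamibel", so all 7 of its nodes go.
Nodes removed: 7

7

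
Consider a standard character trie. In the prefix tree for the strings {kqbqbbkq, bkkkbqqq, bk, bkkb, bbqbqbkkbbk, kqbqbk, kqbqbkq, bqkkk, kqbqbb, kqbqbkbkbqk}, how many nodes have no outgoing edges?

7

A leaf is a node with no children — equivalently, the end of a word that is not a proper prefix of any other stored word.
Those words: "bbqbqbkkbbk", "bkkb", "bkkkbqqq", "bqkkk", "kqbqbbkq", "kqbqbkbkbqk", "kqbqbkq"
Leaf count: 7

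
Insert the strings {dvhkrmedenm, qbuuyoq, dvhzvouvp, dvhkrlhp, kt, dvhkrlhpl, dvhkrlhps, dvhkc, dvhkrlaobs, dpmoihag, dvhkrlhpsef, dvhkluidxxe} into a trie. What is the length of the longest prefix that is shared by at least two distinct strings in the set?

9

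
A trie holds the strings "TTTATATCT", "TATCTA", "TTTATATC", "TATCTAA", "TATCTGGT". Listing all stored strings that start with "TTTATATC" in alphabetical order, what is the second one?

TTTATATCT

Words with prefix "TTTATATC", in lexicographic order: "TTTATATC", "TTTATATCT"
Position 2: TTTATATCT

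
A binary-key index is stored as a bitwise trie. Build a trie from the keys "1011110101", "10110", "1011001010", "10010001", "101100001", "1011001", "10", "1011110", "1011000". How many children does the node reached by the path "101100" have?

The children of the "101100" node are the distinct next characters among strings starting with "101100".
Characters that immediately follow "101100" among the stored strings: {0, 1}.
That node has 2 child edges.

2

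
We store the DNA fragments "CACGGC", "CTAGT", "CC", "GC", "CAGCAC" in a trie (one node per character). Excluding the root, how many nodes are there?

17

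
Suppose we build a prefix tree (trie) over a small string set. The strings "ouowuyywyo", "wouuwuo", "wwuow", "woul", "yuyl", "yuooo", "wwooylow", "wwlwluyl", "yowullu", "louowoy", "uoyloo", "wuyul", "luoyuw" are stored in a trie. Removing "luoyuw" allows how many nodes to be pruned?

5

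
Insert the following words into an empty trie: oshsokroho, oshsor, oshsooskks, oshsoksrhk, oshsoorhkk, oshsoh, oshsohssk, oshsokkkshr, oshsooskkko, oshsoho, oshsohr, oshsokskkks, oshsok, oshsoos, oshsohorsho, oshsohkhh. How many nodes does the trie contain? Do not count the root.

48

Count nodes per top-level branch (shared prefixes stored once):
  'o'-branch (oshsoh, oshsohkhh, oshsoho, oshsohorsho, oshsohr, oshsohssk, oshsok, oshsokkkshr, oshsokroho, oshsokskkks, oshsoksrhk, oshsoorhkk, oshsoos, oshsooskkko, oshsooskks, oshsor): 48 nodes
Sum: 48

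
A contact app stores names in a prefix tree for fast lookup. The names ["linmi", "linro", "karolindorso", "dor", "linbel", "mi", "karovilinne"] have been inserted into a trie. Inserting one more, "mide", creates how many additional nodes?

Walking "mide" from the root, the first 2 characters ("mi") follow existing edges; "d" is the first miss.
New nodes needed: |"mide"| − 2 = 4 − 2 = 2.

2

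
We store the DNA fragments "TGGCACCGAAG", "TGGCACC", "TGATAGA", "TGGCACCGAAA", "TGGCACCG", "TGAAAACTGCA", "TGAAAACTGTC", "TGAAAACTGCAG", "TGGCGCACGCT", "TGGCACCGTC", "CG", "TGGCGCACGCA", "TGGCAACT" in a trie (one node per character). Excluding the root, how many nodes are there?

Trace insertions, counting only characters that open a new branch:
  "TGGCACCGAAG" → 11 new (T, G, G, C, A, C, C, G, A, A, G)
  "TGGCACC" → prefix "TGGCACC" already present; 0 new (none)
  "TGATAGA" → prefix "TG" already present; 5 new (A, T, A, G, A)
  "TGGCACCGAAA" → prefix "TGGCACCGAA" already present; 1 new (A)
  "TGGCACCG" → prefix "TGGCACCG" already present; 0 new (none)
  "TGAAAACTGCA" → prefix "TGA" already present; 8 new (A, A, A, C, T, G, C, A)
  "TGAAAACTGTC" → prefix "TGAAAACTG" already present; 2 new (T, C)
  "TGAAAACTGCAG" → prefix "TGAAAACTGCA" already present; 1 new (G)
  "TGGCGCACGCT" → prefix "TGGC" already present; 7 new (G, C, A, C, G, C, T)
  "TGGCACCGTC" → prefix "TGGCACCG" already present; 2 new (T, C)
  "CG" → 2 new (C, G)
  "TGGCGCACGCA" → prefix "TGGCGCACGC" already present; 1 new (A)
  "TGGCAACT" → prefix "TGGCA" already present; 3 new (A, C, T)
Total nodes = 11 + 0 + 5 + 1 + 0 + 8 + 2 + 1 + 7 + 2 + 2 + 1 + 3 = 43

43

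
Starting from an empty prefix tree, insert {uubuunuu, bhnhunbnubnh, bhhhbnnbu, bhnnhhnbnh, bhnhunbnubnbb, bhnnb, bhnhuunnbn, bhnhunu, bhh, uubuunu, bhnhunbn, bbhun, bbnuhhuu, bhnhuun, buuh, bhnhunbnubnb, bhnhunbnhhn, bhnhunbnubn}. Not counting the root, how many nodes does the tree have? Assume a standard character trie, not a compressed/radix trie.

59

For each word, the new-node count is its length minus the longest prefix already in the trie:
  "uubuunuu" → 8 new (u, u, b, u, u, n, u, u)
  "bhnhunbnubnh" → 12 new (b, h, n, h, u, n, b, n, u, b, n, h)
  "bhhhbnnbu" → prefix "bh" already present; 7 new (h, h, b, n, n, b, u)
  "bhnnhhnbnh" → prefix "bhn" already present; 7 new (n, h, h, n, b, n, h)
  "bhnhunbnubnbb" → prefix "bhnhunbnubn" already present; 2 new (b, b)
  "bhnnb" → prefix "bhnn" already present; 1 new (b)
  "bhnhuunnbn" → prefix "bhnhu" already present; 5 new (u, n, n, b, n)
  "bhnhunu" → prefix "bhnhun" already present; 1 new (u)
  "bhh" → prefix "bhh" already present; 0 new (none)
  "uubuunu" → prefix "uubuunu" already present; 0 new (none)
  "bhnhunbn" → prefix "bhnhunbn" already present; 0 new (none)
  "bbhun" → prefix "b" already present; 4 new (b, h, u, n)
  "bbnuhhuu" → prefix "bb" already present; 6 new (n, u, h, h, u, u)
  "bhnhuun" → prefix "bhnhuun" already present; 0 new (none)
  "buuh" → prefix "b" already present; 3 new (u, u, h)
  "bhnhunbnubnb" → prefix "bhnhunbnubnb" already present; 0 new (none)
  "bhnhunbnhhn" → prefix "bhnhunbn" already present; 3 new (h, h, n)
  "bhnhunbnubn" → prefix "bhnhunbnubn" already present; 0 new (none)
Total nodes = 8 + 12 + 7 + 7 + 2 + 1 + 5 + 1 + 0 + 0 + 0 + 4 + 6 + 0 + 3 + 0 + 3 + 0 = 59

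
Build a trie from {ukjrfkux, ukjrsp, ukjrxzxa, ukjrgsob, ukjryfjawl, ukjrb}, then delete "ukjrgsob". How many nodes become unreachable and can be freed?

4

After clearing the end-marker at "ukjrgsob", prune upward until reaching a node still needed by another word.
The suffix "gsob" (4 nodes) is used only by "ukjrgsob"; the node for "ukjr" still has the child "f", so pruning stops there.
Nodes removed: 4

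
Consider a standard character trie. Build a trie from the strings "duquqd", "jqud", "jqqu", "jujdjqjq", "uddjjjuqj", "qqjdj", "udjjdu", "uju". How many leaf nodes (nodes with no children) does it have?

A leaf is a node with no children — equivalently, the end of a word that is not a proper prefix of any other stored word.
Those words: "duquqd", "jqqu", "jqud", "jujdjqjq", "qqjdj", "uddjjjuqj", "udjjdu", "uju"
Leaf count: 8

8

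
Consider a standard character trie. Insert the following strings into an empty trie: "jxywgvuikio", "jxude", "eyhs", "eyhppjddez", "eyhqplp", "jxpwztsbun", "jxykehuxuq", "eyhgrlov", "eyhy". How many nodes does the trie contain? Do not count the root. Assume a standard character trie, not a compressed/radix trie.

50

Trace insertions, counting only characters that open a new branch:
  "jxywgvuikio" → 11 new (j, x, y, w, g, v, u, i, k, i, o)
  "jxude" → prefix "jx" already present; 3 new (u, d, e)
  "eyhs" → 4 new (e, y, h, s)
  "eyhppjddez" → prefix "eyh" already present; 7 new (p, p, j, d, d, e, z)
  "eyhqplp" → prefix "eyh" already present; 4 new (q, p, l, p)
  "jxpwztsbun" → prefix "jx" already present; 8 new (p, w, z, t, s, b, u, n)
  "jxykehuxuq" → prefix "jxy" already present; 7 new (k, e, h, u, x, u, q)
  "eyhgrlov" → prefix "eyh" already present; 5 new (g, r, l, o, v)
  "eyhy" → prefix "eyh" already present; 1 new (y)
Total nodes = 11 + 3 + 4 + 7 + 4 + 8 + 7 + 5 + 1 = 50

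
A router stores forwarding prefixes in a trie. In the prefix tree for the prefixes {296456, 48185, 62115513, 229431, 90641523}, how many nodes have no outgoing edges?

Leaves are exactly the stored words that no other stored word extends.
Those words: "229431", "296456", "48185", "62115513", "90641523"
Leaf count: 5

5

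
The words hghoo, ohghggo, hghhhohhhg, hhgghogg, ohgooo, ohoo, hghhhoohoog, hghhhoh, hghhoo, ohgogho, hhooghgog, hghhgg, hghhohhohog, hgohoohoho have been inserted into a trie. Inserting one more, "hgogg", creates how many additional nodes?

2

Walking "hgogg" from the root, the first 3 characters ("hgo") follow existing edges; "g" is the first miss.
So 5 − 3 = 2 new nodes.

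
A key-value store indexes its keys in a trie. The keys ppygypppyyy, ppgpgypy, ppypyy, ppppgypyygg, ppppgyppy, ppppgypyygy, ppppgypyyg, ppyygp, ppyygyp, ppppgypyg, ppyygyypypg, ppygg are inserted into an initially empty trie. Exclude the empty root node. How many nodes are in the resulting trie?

44

Trace insertions, counting only characters that open a new branch:
  "ppygypppyyy" → 11 new (p, p, y, g, y, p, p, p, y, y, y)
  "ppgpgypy" → prefix "pp" already present; 6 new (g, p, g, y, p, y)
  "ppypyy" → prefix "ppy" already present; 3 new (p, y, y)
  "ppppgypyygg" → prefix "pp" already present; 9 new (p, p, g, y, p, y, y, g, g)
  "ppppgyppy" → prefix "ppppgyp" already present; 2 new (p, y)
  "ppppgypyygy" → prefix "ppppgypyyg" already present; 1 new (y)
  "ppppgypyyg" → prefix "ppppgypyyg" already present; 0 new (none)
  "ppyygp" → prefix "ppy" already present; 3 new (y, g, p)
  "ppyygyp" → prefix "ppyyg" already present; 2 new (y, p)
  "ppppgypyg" → prefix "ppppgypy" already present; 1 new (g)
  "ppyygyypypg" → prefix "ppyygy" already present; 5 new (y, p, y, p, g)
  "ppygg" → prefix "ppyg" already present; 1 new (g)
Total nodes = 11 + 6 + 3 + 9 + 2 + 1 + 0 + 3 + 2 + 1 + 5 + 1 = 44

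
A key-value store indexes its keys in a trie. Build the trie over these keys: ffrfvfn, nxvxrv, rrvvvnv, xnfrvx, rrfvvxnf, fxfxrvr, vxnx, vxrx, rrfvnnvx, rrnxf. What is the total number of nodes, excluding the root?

51

For each word, the new-node count is its length minus the longest prefix already in the trie:
  "ffrfvfn" → 7 new (f, f, r, f, v, f, n)
  "nxvxrv" → 6 new (n, x, v, x, r, v)
  "rrvvvnv" → 7 new (r, r, v, v, v, n, v)
  "xnfrvx" → 6 new (x, n, f, r, v, x)
  "rrfvvxnf" → prefix "rr" already present; 6 new (f, v, v, x, n, f)
  "fxfxrvr" → prefix "f" already present; 6 new (x, f, x, r, v, r)
  "vxnx" → 4 new (v, x, n, x)
  "vxrx" → prefix "vx" already present; 2 new (r, x)
  "rrfvnnvx" → prefix "rrfv" already present; 4 new (n, n, v, x)
  "rrnxf" → prefix "rr" already present; 3 new (n, x, f)
Total nodes = 7 + 6 + 7 + 6 + 6 + 6 + 4 + 2 + 4 + 3 = 51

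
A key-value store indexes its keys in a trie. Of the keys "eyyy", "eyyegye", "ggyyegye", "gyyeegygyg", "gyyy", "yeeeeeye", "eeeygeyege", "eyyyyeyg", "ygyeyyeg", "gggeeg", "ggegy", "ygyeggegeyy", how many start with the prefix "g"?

Walk to "g"; the words in its subtree are exactly those with that prefix.
Matches: "ggegy", "gggeeg", "ggyyegye", "gyyeegygyg", "gyyy"
Count: 5

5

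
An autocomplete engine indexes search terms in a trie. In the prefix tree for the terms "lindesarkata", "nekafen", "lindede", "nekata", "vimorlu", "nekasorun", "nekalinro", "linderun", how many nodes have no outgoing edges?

A leaf is a node with no children — equivalently, the end of a word that is not a proper prefix of any other stored word.
Those words: "lindede", "linderun", "lindesarkata", "nekafen", "nekalinro", "nekasorun", "nekata", "vimorlu"
Leaf count: 8

8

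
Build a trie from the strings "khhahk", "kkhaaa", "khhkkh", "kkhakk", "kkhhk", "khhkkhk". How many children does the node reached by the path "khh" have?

2

Follow the path "khh" to its node, then look at its outgoing edges.
Characters that immediately follow "khh" among the stored strings: {a, k}.
That node has 2 child edges.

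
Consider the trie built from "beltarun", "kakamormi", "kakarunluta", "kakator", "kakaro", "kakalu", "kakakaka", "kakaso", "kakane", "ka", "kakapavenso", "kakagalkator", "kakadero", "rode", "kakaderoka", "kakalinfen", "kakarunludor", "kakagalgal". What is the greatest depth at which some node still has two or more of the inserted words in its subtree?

9

Look for the deepest trie node that still has at least two words in its subtree.
"kakarunludor" and "kakarunluta" agree on "kakarunlu" (9 characters) before diverging; nothing deeper is shared.
Longest shared-prefix length: 9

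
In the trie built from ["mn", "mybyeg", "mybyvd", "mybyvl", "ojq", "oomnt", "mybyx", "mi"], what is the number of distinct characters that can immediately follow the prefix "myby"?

3

The children of the "myby" node are the distinct next characters among strings starting with "myby".
Characters that immediately follow "myby" among the stored strings: {e, v, x}.
That node has 3 child edges.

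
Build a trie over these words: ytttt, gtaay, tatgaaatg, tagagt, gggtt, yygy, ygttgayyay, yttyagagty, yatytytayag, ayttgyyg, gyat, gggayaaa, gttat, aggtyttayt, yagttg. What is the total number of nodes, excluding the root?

88

Insert word by word; a character creates a node only if that edge doesn't already exist:
  "ytttt" → 5 new (y, t, t, t, t)
  "gtaay" → 5 new (g, t, a, a, y)
  "tatgaaatg" → 9 new (t, a, t, g, a, a, a, t, g)
  "tagagt" → prefix "ta" already present; 4 new (g, a, g, t)
  "gggtt" → prefix "g" already present; 4 new (g, g, t, t)
  "yygy" → prefix "y" already present; 3 new (y, g, y)
  "ygttgayyay" → prefix "y" already present; 9 new (g, t, t, g, a, y, y, a, y)
  "yttyagagty" → prefix "ytt" already present; 7 new (y, a, g, a, g, t, y)
  "yatytytayag" → prefix "y" already present; 10 new (a, t, y, t, y, t, a, y, a, g)
  "ayttgyyg" → 8 new (a, y, t, t, g, y, y, g)
  "gyat" → prefix "g" already present; 3 new (y, a, t)
  "gggayaaa" → prefix "ggg" already present; 5 new (a, y, a, a, a)
  "gttat" → prefix "gt" already present; 3 new (t, a, t)
  "aggtyttayt" → prefix "a" already present; 9 new (g, g, t, y, t, t, a, y, t)
  "yagttg" → prefix "ya" already present; 4 new (g, t, t, g)
Total nodes = 5 + 5 + 9 + 4 + 4 + 3 + 9 + 7 + 10 + 8 + 3 + 5 + 3 + 9 + 4 = 88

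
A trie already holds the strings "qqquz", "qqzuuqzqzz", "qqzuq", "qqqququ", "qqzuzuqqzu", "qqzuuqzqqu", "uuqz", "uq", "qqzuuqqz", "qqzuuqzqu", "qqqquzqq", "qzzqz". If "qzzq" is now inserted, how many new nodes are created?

Every character of "qzzq" already lies on an existing path (it is a prefix of some stored word).
No new nodes are needed: 0.

0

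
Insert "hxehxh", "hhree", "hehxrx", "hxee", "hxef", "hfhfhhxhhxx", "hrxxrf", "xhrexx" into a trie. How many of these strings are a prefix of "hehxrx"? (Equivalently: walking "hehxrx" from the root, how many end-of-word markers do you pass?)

1

Check each prefix of "hehxrx" against the stored set — each match is an end-marker on the path.
Prefixes of the query that are stored words: "hehxrx"
Count: 1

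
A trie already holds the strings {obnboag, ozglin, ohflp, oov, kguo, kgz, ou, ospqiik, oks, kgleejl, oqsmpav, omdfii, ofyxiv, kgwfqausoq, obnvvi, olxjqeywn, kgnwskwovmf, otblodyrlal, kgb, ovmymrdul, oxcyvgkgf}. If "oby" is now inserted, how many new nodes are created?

1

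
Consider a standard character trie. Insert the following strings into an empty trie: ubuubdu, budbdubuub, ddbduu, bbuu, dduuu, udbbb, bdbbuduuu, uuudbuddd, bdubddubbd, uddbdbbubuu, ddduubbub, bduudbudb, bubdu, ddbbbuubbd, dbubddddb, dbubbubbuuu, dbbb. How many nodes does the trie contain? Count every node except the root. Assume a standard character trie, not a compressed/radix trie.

106

Trace insertions, counting only characters that open a new branch:
  "ubuubdu" → 7 new (u, b, u, u, b, d, u)
  "budbdubuub" → 10 new (b, u, d, b, d, u, b, u, u, b)
  "ddbduu" → 6 new (d, d, b, d, u, u)
  "bbuu" → prefix "b" already present; 3 new (b, u, u)
  "dduuu" → prefix "dd" already present; 3 new (u, u, u)
  "udbbb" → prefix "u" already present; 4 new (d, b, b, b)
  "bdbbuduuu" → prefix "b" already present; 8 new (d, b, b, u, d, u, u, u)
  "uuudbuddd" → prefix "u" already present; 8 new (u, u, d, b, u, d, d, d)
  "bdubddubbd" → prefix "bd" already present; 8 new (u, b, d, d, u, b, b, d)
  "uddbdbbubuu" → prefix "ud" already present; 9 new (d, b, d, b, b, u, b, u, u)
  "ddduubbub" → prefix "dd" already present; 7 new (d, u, u, b, b, u, b)
  "bduudbudb" → prefix "bdu" already present; 6 new (u, d, b, u, d, b)
  "bubdu" → prefix "bu" already present; 3 new (b, d, u)
  "ddbbbuubbd" → prefix "ddb" already present; 7 new (b, b, u, u, b, b, d)
  "dbubddddb" → prefix "d" already present; 8 new (b, u, b, d, d, d, d, b)
  "dbubbubbuuu" → prefix "dbub" already present; 7 new (b, u, b, b, u, u, u)
  "dbbb" → prefix "db" already present; 2 new (b, b)
Total nodes = 7 + 10 + 6 + 3 + 3 + 4 + 8 + 8 + 8 + 9 + 7 + 6 + 3 + 7 + 8 + 7 + 2 = 106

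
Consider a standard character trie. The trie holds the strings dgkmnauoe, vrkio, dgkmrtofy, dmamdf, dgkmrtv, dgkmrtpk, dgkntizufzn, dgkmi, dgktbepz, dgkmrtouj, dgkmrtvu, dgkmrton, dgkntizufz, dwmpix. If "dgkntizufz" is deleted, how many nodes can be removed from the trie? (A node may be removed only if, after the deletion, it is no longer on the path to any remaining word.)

0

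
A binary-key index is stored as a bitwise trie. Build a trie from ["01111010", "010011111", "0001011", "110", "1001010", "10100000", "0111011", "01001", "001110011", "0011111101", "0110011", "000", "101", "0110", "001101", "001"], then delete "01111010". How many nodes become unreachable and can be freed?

4

Walk "01111010" from the leaf back toward the root, removing each node that no remaining word uses.
The suffix "1010" (4 nodes) is used only by "01111010"; the node for "0111" still has the child "0", so pruning stops there.
Nodes removed: 4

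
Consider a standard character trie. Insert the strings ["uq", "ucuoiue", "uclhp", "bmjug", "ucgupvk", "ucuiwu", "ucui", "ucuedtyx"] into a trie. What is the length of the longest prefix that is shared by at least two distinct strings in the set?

4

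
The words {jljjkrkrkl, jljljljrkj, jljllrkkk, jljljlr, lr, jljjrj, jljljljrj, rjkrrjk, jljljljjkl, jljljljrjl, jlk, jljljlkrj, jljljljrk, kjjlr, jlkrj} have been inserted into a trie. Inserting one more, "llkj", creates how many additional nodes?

3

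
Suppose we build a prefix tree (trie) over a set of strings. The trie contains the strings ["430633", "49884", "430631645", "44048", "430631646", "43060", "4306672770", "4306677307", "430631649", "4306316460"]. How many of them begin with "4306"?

8

Traverse to the node for "4306", then collect every word in that subtree.
Matches: "43060", "430631645", "430631646", "4306316460", "430631649", "430633", "4306672770", "4306677307"
Count: 8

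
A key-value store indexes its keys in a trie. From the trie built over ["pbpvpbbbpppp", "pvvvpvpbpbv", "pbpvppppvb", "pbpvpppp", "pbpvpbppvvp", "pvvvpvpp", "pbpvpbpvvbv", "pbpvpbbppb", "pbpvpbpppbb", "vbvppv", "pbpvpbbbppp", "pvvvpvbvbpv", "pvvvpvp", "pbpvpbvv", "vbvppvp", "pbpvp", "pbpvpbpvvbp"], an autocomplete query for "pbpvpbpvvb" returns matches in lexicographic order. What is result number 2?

DFS of the "pbpvpbpvvb" subtree visits, in order: "pbpvpbpvvbp", "pbpvpbpvvbv"
The 2nd is pbpvpbpvvbv.

pbpvpbpvvbv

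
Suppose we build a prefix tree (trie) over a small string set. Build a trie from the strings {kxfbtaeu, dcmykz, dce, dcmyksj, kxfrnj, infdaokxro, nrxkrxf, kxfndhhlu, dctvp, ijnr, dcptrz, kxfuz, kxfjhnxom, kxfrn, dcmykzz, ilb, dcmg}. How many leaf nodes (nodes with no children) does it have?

Leaves are exactly the stored words that no other stored word extends.
Those words: "dce", "dcmg", "dcmyksj", "dcmykzz", "dcptrz", "dctvp", "ijnr", "ilb", "infdaokxro", "kxfbtaeu", "kxfjhnxom", "kxfndhhlu", "kxfrnj", "kxfuz", "nrxkrxf"
Leaf count: 15

15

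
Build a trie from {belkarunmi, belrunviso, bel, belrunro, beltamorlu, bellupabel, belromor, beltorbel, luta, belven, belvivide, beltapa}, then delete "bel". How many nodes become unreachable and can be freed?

0

After clearing the end-marker at "bel", prune upward until reaching a node still needed by another word.
Every node on "bel" is still needed (e.g. by "belkarunmi"), so nothing is freed.
Nodes removed: 0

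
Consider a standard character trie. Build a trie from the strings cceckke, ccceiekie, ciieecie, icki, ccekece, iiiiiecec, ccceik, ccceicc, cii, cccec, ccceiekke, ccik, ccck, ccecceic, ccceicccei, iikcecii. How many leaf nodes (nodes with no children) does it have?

Leaves are exactly the stored words that no other stored word extends.
Those words: "cccec", "ccceicccei", "ccceiekie", "ccceiekke", "ccceik", "ccck", "ccecceic", "cceckke", "ccekece", "ccik", "ciieecie", "icki", "iiiiiecec", "iikcecii"
Leaf count: 14

14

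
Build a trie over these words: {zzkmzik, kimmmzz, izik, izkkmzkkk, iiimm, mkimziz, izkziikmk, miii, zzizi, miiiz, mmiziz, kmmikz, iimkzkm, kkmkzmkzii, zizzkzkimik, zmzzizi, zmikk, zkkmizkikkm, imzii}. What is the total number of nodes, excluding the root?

106

Count nodes per top-level branch (shared prefixes stored once):
  'i'-branch (iiimm, iimkzkm, imzii, izik, izkkmzkkk, izkziikmk): 30 nodes
  'k'-branch (kimmmzz, kkmkzmkzii, kmmikz): 21 nodes
  'm'-branch (miii, miiiz, mkimziz, mmiziz): 16 nodes
  'z'-branch (zizzkzkimik, zkkmizkikkm, zmikk, zmzzizi, zzizi, zzkmzik): 39 nodes
Sum: 106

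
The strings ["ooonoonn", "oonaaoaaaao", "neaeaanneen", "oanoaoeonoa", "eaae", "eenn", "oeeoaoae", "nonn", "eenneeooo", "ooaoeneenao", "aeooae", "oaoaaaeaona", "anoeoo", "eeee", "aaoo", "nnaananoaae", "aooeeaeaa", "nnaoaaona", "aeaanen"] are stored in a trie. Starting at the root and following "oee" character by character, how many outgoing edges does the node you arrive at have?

Follow the path "oee" to its node, then look at its outgoing edges.
Characters that immediately follow "oee" among the stored strings: {o}.
That node has 1 child edge.

1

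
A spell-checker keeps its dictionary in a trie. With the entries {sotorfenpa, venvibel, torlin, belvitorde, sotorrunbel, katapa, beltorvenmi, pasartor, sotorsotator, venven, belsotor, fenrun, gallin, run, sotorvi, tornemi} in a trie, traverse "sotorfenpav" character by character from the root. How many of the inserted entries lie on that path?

Check each prefix of "sotorfenpav" against the stored set — each match is an end-marker on the path.
Prefixes of the query that are stored words: "sotorfenpa"
Count: 1

1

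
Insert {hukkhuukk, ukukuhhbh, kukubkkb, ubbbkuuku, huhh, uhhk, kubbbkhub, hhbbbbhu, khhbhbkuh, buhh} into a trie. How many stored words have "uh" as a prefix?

Walk to "uh"; the words in its subtree are exactly those with that prefix.
Words under "uh": uhhk
Count: 1

1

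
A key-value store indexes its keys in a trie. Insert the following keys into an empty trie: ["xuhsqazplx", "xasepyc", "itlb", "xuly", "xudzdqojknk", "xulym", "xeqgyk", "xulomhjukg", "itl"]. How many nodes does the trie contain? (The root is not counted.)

44

Trace insertions, counting only characters that open a new branch:
  "xuhsqazplx" → 10 new (x, u, h, s, q, a, z, p, l, x)
  "xasepyc" → prefix "x" already present; 6 new (a, s, e, p, y, c)
  "itlb" → 4 new (i, t, l, b)
  "xuly" → prefix "xu" already present; 2 new (l, y)
  "xudzdqojknk" → prefix "xu" already present; 9 new (d, z, d, q, o, j, k, n, k)
  "xulym" → prefix "xuly" already present; 1 new (m)
  "xeqgyk" → prefix "x" already present; 5 new (e, q, g, y, k)
  "xulomhjukg" → prefix "xul" already present; 7 new (o, m, h, j, u, k, g)
  "itl" → prefix "itl" already present; 0 new (none)
Total nodes = 10 + 6 + 4 + 2 + 9 + 1 + 5 + 7 + 0 = 44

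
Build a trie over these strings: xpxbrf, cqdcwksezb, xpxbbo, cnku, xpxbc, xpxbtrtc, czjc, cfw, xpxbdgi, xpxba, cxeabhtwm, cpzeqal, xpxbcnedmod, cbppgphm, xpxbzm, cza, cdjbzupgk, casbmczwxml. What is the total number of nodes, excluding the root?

83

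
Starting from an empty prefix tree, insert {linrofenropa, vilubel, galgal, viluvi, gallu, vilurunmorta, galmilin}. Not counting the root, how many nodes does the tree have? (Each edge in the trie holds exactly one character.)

42

Count nodes per top-level branch (shared prefixes stored once):
  'g'-branch (galgal, gallu, galmilin): 13 nodes
  'l'-branch (linrofenropa): 12 nodes
  'v'-branch (vilubel, vilurunmorta, viluvi): 17 nodes
Sum: 42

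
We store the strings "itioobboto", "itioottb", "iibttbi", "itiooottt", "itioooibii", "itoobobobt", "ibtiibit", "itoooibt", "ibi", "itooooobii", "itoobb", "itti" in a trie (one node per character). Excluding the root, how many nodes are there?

55

Insert word by word; a character creates a node only if that edge doesn't already exist:
  "itioobboto" → 10 new (i, t, i, o, o, b, b, o, t, o)
  "itioottb" → prefix "itioo" already present; 3 new (t, t, b)
  "iibttbi" → prefix "i" already present; 6 new (i, b, t, t, b, i)
  "itiooottt" → prefix "itioo" already present; 4 new (o, t, t, t)
  "itioooibii" → prefix "itiooo" already present; 4 new (i, b, i, i)
  "itoobobobt" → prefix "it" already present; 8 new (o, o, b, o, b, o, b, t)
  "ibtiibit" → prefix "i" already present; 7 new (b, t, i, i, b, i, t)
  "itoooibt" → prefix "itoo" already present; 4 new (o, i, b, t)
  "ibi" → prefix "ib" already present; 1 new (i)
  "itooooobii" → prefix "itooo" already present; 5 new (o, o, b, i, i)
  "itoobb" → prefix "itoob" already present; 1 new (b)
  "itti" → prefix "it" already present; 2 new (t, i)
Total nodes = 10 + 3 + 6 + 4 + 4 + 8 + 7 + 4 + 1 + 5 + 1 + 2 = 55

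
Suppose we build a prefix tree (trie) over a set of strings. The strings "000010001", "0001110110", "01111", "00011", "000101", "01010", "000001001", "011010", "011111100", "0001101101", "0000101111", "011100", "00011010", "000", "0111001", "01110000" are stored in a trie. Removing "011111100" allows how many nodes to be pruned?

4

A node on "011111100"'s path can go only if nothing else ends at it or branches off below it.
The suffix "1100" (4 nodes) is used only by "011111100"; "01111" is itself a stored word, so pruning stops there.
Nodes removed: 4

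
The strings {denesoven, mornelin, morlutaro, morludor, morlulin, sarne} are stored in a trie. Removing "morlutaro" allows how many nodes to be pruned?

After clearing the end-marker at "morlutaro", prune upward until reaching a node still needed by another word.
The suffix "taro" (4 nodes) is used only by "morlutaro"; the node for "morlu" still has the child "d", so pruning stops there.
Nodes removed: 4

4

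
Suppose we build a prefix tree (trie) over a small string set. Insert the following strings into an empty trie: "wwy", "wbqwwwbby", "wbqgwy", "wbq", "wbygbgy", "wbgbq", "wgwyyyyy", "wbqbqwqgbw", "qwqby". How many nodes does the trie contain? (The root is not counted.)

Insert word by word; a character creates a node only if that edge doesn't already exist:
  "wwy" → 3 new (w, w, y)
  "wbqwwwbby" → prefix "w" already present; 8 new (b, q, w, w, w, b, b, y)
  "wbqgwy" → prefix "wbq" already present; 3 new (g, w, y)
  "wbq" → prefix "wbq" already present; 0 new (none)
  "wbygbgy" → prefix "wb" already present; 5 new (y, g, b, g, y)
  "wbgbq" → prefix "wb" already present; 3 new (g, b, q)
  "wgwyyyyy" → prefix "w" already present; 7 new (g, w, y, y, y, y, y)
  "wbqbqwqgbw" → prefix "wbq" already present; 7 new (b, q, w, q, g, b, w)
  "qwqby" → 5 new (q, w, q, b, y)
Total nodes = 3 + 8 + 3 + 0 + 5 + 3 + 7 + 7 + 5 = 41

41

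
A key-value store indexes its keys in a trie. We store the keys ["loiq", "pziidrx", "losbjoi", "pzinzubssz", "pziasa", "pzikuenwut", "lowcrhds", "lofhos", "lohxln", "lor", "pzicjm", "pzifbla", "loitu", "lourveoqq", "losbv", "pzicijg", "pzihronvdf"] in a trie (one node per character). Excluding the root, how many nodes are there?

75

Count nodes per top-level branch (shared prefixes stored once):
  'l'-branch (lofhos, lohxln, loiq, loitu, lor, losbjoi, losbv, lourveoqq, lowcrhds): 34 nodes
  'p'-branch (pziasa, pzicijg, pzicjm, pzifbla, pzihronvdf, pziidrx, pzikuenwut, pzinzubssz): 41 nodes
Sum: 75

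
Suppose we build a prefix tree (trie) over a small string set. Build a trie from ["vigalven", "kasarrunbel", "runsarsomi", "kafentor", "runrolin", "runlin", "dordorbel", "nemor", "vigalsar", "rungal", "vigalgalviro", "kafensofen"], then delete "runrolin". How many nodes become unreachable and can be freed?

After clearing the end-marker at "runrolin", prune upward until reaching a node still needed by another word.
The suffix "rolin" (5 nodes) is used only by "runrolin"; the node for "run" still has the child "s", so pruning stops there.
Nodes removed: 5

5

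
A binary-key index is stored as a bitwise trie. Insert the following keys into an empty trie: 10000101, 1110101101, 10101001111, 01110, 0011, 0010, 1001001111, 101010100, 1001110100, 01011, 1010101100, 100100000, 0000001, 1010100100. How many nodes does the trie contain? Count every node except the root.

67

Trace insertions, counting only characters that open a new branch:
  "10000101" → 8 new (1, 0, 0, 0, 0, 1, 0, 1)
  "1110101101" → prefix "1" already present; 9 new (1, 1, 0, 1, 0, 1, 1, 0, 1)
  "10101001111" → prefix "10" already present; 9 new (1, 0, 1, 0, 0, 1, 1, 1, 1)
  "01110" → 5 new (0, 1, 1, 1, 0)
  "0011" → prefix "0" already present; 3 new (0, 1, 1)
  "0010" → prefix "001" already present; 1 new (0)
  "1001001111" → prefix "100" already present; 7 new (1, 0, 0, 1, 1, 1, 1)
  "101010100" → prefix "101010" already present; 3 new (1, 0, 0)
  "1001110100" → prefix "1001" already present; 6 new (1, 1, 0, 1, 0, 0)
  "01011" → prefix "01" already present; 3 new (0, 1, 1)
  "1010101100" → prefix "1010101" already present; 3 new (1, 0, 0)
  "100100000" → prefix "100100" already present; 3 new (0, 0, 0)
  "0000001" → prefix "00" already present; 5 new (0, 0, 0, 0, 1)
  "1010100100" → prefix "10101001" already present; 2 new (0, 0)
Total nodes = 8 + 9 + 9 + 5 + 3 + 1 + 7 + 3 + 6 + 3 + 3 + 3 + 5 + 2 = 67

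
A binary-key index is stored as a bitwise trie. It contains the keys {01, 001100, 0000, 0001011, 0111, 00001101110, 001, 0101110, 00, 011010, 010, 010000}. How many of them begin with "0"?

12

Traverse to the node for "0", then collect every word in that subtree.
Words under "0": 00, 0000, 00001101110, 0001011, 001, 001100, 01, 010, 010000, 0101110, 011010, 0111
Count: 12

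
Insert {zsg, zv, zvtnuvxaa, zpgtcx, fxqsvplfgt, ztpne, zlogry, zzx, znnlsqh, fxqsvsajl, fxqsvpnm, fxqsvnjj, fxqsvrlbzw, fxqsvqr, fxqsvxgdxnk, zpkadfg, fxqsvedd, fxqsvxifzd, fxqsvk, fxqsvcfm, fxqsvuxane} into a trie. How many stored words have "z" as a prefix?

9

Walk to "z"; the words in its subtree are exactly those with that prefix.
Words under "z": zlogry, znnlsqh, zpgtcx, zpkadfg, zsg, ztpne, zv, zvtnuvxaa, zzx
Count: 9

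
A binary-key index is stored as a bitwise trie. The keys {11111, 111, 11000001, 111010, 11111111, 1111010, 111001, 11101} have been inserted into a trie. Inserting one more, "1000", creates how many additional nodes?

3

Walking "1000" from the root, the first 1 characters ("1") follow existing edges; "0" is the first miss.
New nodes needed: |"1000"| − 1 = 4 − 1 = 3.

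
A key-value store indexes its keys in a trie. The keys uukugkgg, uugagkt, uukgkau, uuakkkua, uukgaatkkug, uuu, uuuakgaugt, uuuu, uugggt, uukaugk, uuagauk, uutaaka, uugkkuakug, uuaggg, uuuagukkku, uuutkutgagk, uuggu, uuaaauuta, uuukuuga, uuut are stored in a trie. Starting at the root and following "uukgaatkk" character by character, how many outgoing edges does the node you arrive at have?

The children of the "uukgaatkk" node are the distinct next characters among strings starting with "uukgaatkk".
Distinct next characters after "uukgaatkk": u.
That node has 1 child edge.

1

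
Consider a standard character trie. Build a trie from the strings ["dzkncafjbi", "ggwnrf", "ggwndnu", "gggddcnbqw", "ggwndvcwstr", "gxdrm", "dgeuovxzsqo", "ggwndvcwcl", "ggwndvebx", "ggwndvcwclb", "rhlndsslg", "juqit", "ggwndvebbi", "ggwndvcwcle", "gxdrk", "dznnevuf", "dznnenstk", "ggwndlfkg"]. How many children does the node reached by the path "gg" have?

Walk "gg" from the root, arriving at one node.
Characters that immediately follow "gg" among the stored strings: {g, w}.
That node has 2 child edges.

2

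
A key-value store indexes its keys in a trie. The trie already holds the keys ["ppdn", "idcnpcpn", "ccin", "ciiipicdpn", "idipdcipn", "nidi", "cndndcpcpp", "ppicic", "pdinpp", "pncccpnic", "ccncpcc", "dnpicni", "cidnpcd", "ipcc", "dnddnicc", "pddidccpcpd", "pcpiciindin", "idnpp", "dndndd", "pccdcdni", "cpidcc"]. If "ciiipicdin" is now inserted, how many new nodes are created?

Walking "ciiipicdin" from the root, the first 8 characters ("ciiipicd") follow existing edges; "i" is the first miss.
So 10 − 8 = 2 new nodes.

2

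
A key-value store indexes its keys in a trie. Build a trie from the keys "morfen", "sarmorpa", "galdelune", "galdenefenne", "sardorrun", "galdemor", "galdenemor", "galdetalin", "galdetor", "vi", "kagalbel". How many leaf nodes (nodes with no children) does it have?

A leaf is a node with no children — equivalently, the end of a word that is not a proper prefix of any other stored word.
Those words: "galdelune", "galdemor", "galdenefenne", "galdenemor", "galdetalin", "galdetor", "kagalbel", "morfen", "sardorrun", "sarmorpa", "vi"
Leaf count: 11

11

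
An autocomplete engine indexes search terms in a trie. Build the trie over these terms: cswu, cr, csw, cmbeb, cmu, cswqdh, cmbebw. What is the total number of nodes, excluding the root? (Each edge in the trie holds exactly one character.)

Trace insertions, counting only characters that open a new branch:
  "cswu" → 4 new (c, s, w, u)
  "cr" → prefix "c" already present; 1 new (r)
  "csw" → prefix "csw" already present; 0 new (none)
  "cmbeb" → prefix "c" already present; 4 new (m, b, e, b)
  "cmu" → prefix "cm" already present; 1 new (u)
  "cswqdh" → prefix "csw" already present; 3 new (q, d, h)
  "cmbebw" → prefix "cmbeb" already present; 1 new (w)
Total nodes = 4 + 1 + 0 + 4 + 1 + 3 + 1 = 14

14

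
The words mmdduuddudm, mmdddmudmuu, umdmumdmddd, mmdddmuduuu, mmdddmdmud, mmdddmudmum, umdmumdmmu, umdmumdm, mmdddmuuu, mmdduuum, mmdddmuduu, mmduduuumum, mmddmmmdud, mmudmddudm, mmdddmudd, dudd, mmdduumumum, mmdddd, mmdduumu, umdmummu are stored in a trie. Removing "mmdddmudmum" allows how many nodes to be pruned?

1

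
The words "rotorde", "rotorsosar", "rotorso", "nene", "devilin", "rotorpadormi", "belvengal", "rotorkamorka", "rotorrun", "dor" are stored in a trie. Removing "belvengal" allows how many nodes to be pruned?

9

After clearing the end-marker at "belvengal", prune upward until reaching a node still needed by another word.
No other word shares any prefix with "belvengal", so all 9 of its nodes go.
Nodes removed: 9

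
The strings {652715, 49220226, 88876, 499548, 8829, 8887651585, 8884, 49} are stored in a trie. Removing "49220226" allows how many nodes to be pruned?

After clearing the end-marker at "49220226", prune upward until reaching a node still needed by another word.
The suffix "220226" (6 nodes) is used only by "49220226"; the node for "49" still has the child "9", so pruning stops there.
Nodes removed: 6

6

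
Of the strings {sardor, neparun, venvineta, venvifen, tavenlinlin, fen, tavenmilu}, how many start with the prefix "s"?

1

Filter for entries beginning with "s":
Matches: "sardor"
Count: 1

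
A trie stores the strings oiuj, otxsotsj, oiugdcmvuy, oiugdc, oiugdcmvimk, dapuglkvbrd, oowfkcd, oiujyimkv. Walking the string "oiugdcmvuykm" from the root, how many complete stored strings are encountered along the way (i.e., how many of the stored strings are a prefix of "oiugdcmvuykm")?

Traverse "oiugdcmvuykm" character by character; count nodes along the way that are marked as word ends.
Prefixes of the query that are stored words: "oiugdc", "oiugdcmvuy"
Count: 2

2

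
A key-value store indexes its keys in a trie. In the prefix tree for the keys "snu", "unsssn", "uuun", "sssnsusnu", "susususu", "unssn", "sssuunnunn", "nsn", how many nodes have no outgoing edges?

8

A leaf is a node with no children — equivalently, the end of a word that is not a proper prefix of any other stored word.
Those words: "nsn", "snu", "sssnsusnu", "sssuunnunn", "susususu", "unssn", "unsssn", "uuun"
Leaf count: 8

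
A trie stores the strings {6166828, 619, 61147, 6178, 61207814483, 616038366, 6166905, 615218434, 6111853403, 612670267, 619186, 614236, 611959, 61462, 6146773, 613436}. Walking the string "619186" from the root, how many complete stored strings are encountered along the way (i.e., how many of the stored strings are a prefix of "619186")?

2

Traverse "619186" character by character; count nodes along the way that are marked as word ends.
Prefixes of the query that are stored words: "619", "619186"
Count: 2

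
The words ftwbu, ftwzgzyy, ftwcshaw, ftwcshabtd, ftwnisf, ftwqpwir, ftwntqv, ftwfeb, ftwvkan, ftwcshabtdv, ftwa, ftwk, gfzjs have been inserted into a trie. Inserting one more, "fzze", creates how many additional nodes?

"f" is already a path in the trie; the remaining "zze" must be added.
Each of the 3 remaining characters creates one node.

3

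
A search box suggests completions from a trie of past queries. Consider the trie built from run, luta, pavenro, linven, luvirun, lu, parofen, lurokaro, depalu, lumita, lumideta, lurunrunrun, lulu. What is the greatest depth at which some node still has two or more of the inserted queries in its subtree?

4

The deepest shared node is where two words last agree before diverging.
e.g. "lumideta" and "lumita" share the prefix "lumi" of length 4; no pair shares a longer one.
Longest shared-prefix length: 4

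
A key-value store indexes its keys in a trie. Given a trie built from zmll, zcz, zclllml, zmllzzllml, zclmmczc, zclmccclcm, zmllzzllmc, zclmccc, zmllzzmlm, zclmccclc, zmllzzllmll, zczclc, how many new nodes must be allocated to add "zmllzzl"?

0

"zmllzzl" is already a full path in the trie; only an end-marker is added.
No new nodes are needed: 0.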